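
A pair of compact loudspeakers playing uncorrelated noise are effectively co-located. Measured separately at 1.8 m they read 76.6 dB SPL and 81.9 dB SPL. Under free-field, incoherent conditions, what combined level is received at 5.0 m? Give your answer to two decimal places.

Combined at 1.8 m: 10·log₁₀(10^(76.6/10)+10^(81.9/10)) = 83.023 dB SPL.
Then apply −20·log₁₀(5.0/1.8) = -8.874 dB → 74.15 dB SPL.

74.15 dB SPL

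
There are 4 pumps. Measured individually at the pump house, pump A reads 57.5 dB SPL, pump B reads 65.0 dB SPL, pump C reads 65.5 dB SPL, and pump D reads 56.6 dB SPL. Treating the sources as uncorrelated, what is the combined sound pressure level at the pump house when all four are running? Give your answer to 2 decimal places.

68.88 dB SPL

Add the sources as powers (linear), then convert back to dB:
L_total = 10·log₁₀(10^(57.5/10) + 10^(65.0/10) + 10^(65.5/10) + 10^(56.6/10)) = 10·log₁₀(7730000) = 68.88 dB SPL.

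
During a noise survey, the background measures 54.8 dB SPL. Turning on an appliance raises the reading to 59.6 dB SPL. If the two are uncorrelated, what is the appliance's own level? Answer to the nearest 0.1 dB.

Remove the background by subtracting linear intensities:
L_src = 10·log₁₀(10^(59.6/10) − 10^(54.8/10)) = 10·log₁₀(610000) = 57.9 dB SPL.

57.9 dB SPL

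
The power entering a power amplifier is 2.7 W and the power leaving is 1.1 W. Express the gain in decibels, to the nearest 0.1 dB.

-3.9 dB

For a power ratio, dB = 10·log₁₀(P₂/P₁).
10·log₁₀(1.1/2.7) = 10·log₁₀(0.4074) = -3.9 dB.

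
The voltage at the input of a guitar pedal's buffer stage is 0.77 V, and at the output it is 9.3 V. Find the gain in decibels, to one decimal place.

21.6 dB

Voltage is an amplitude quantity, so gain = 20·log₁₀(V_out/V_in).
20·log₁₀(9.3/0.77) = 20·log₁₀(12.08) = 21.6 dB.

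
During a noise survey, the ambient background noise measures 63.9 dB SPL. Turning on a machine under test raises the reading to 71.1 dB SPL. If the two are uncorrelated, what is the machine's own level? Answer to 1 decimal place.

Subtract intensities: L_src = 10·log₁₀(10^(L_total/10) − 10^(L_bg/10)).
L_src = 10·log₁₀(10^(71.1/10) − 10^(63.9/10)) = 10·log₁₀(10430000) = 70.2 dB SPL.

70.2 dB SPL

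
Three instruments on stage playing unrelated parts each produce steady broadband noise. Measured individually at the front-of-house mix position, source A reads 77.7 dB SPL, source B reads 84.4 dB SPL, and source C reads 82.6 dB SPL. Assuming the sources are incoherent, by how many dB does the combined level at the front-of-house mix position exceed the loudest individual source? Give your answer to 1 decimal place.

Add the sources as powers (linear), then convert back to dB:
L_total = 10·log₁₀(10^(77.7/10) + 10^(84.4/10) + 10^(82.6/10)) = 87.13 dB SPL.
Excess over the loudest (84.4 dB): 87.13 − 84.4 = 2.7 dB.

2.7 dB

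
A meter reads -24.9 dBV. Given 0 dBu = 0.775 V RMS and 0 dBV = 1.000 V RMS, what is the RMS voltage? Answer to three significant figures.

0.0569 V

V = 1.000 V × 10^(-24.9/20).
= 1.000 × 0.05689 = 0.0569 V.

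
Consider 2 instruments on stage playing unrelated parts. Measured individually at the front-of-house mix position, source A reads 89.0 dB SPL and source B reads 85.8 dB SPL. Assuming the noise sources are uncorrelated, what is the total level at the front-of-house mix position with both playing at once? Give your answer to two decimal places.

Add the sources as powers (linear), then convert back to dB:
L_total = 10·log₁₀(10^(89.0/10) + 10^(85.8/10)) = 10·log₁₀(1175000000) = 90.70 dB SPL.

90.70 dB SPL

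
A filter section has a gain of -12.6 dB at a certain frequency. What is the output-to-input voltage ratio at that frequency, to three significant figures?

Voltage ratio = 10^(dB/20).
10^(-12.6/20) = 10^(-0.6300) = 0.234.

0.234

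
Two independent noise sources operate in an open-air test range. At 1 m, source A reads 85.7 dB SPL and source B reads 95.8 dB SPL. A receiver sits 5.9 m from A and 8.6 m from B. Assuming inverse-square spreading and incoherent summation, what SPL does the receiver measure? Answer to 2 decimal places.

77.93 dB SPL

At the listener: L_A = 85.7 − 20·log₁₀(5.9) = 70.283 dB; L_B = 95.8 − 20·log₁₀(8.6) = 77.110 dB.
Combined: 10·log₁₀(10^(70.283/10)+10^(77.110/10)) = 77.93 dB SPL.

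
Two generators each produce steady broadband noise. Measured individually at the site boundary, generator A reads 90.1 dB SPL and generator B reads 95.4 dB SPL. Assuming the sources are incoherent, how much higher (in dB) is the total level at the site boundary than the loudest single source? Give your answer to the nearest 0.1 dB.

1.1 dB

Add the sources as powers (linear), then convert back to dB:
L_total = 10·log₁₀(10^(90.1/10) + 10^(95.4/10)) = 96.52 dB SPL.
Excess over the loudest (95.4 dB): 96.52 − 95.4 = 1.1 dB.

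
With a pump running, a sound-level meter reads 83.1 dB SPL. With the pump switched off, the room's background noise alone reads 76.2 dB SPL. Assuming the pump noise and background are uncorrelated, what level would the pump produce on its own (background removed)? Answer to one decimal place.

82.1 dB SPL

Background correction is a power subtraction:
L_src = 10·log₁₀(10^(83.1/10) − 10^(76.2/10)) = 10·log₁₀(162500000) = 82.1 dB SPL.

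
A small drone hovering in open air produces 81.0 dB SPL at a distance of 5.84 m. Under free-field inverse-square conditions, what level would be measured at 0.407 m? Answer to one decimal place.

104.1 dB SPL

Inverse-square spreading gives ΔL = −20·log₁₀(d₂/d₁).
ΔL = −20·log₁₀(0.407/5.84) = 23.14 dB, so L₂ = 81.0 + (23.14) = 104.1 dB SPL.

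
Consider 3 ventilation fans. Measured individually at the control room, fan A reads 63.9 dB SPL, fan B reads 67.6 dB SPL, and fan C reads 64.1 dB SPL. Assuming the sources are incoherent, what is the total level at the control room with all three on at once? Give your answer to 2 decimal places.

Incoherent sources sum as intensities:
L_total = 10·log₁₀(10^(63.9/10) + 10^(67.6/10) + 10^(64.1/10)) = 10·log₁₀(10780000) = 70.33 dB SPL.

70.33 dB SPL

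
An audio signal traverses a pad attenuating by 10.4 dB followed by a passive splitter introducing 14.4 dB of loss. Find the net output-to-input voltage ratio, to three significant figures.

Net gain = (−10.4) + (−14.4) = -24.8 dB.
Voltage ratio = 10^(-24.8/20) = 0.0575.

0.0575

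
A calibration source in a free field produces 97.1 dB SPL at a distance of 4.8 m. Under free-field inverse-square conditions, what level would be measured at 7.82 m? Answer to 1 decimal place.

Free-field point source: level drops by 20·log₁₀ of the distance ratio.
ΔL = −20·log₁₀(7.82/4.8) = -4.24 dB, so L₂ = 97.1 + (-4.24) = 92.9 dB SPL.

92.9 dB SPL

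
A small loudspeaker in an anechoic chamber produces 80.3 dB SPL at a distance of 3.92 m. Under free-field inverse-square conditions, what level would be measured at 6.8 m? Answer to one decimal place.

For a point source in a free field, ΔL = −20·log₁₀(d₂/d₁).
ΔL = −20·log₁₀(6.8/3.92) = -4.78 dB, so L₂ = 80.3 + (-4.78) = 75.5 dB SPL.

75.5 dB SPL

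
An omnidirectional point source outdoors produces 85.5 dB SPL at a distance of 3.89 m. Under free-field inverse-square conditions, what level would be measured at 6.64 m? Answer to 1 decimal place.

For a point source in a free field, ΔL = −20·log₁₀(d₂/d₁).
ΔL = −20·log₁₀(6.64/3.89) = -4.64 dB, so L₂ = 85.5 + (-4.64) = 80.9 dB SPL.

80.9 dB SPL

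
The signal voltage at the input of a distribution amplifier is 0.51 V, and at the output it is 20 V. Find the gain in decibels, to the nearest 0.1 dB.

For a voltage ratio, dB = 20·log₁₀(V₂/V₁).
20·log₁₀(20/0.51) = 20·log₁₀(39.22) = 31.9 dB.

31.9 dB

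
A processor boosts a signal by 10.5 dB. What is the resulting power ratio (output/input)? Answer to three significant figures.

Power ratio = 10^(dB/10).
10^(10.5/10) = 10^(1.050) = 11.2.

11.2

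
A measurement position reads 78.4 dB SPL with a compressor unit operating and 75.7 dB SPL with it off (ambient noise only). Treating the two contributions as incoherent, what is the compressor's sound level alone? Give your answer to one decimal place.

Remove the background by subtracting linear intensities:
L_src = 10·log₁₀(10^(78.4/10) − 10^(75.7/10)) = 10·log₁₀(32030000) = 75.1 dB SPL.

75.1 dB SPL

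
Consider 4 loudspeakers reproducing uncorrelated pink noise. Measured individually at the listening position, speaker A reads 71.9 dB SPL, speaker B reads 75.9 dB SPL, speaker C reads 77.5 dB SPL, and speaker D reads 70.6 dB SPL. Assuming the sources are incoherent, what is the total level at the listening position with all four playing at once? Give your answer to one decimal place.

80.9 dB SPL

Incoherent sources sum as intensities:
L_total = 10·log₁₀(10^(71.9/10) + 10^(75.9/10) + 10^(77.5/10) + 10^(70.6/10)) = 10·log₁₀(122100000) = 80.9 dB SPL.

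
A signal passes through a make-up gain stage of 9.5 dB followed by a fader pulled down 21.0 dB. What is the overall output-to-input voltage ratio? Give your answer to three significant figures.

Net gain = 9.5 + (−21.0) = -11.5 dB.
Voltage ratio = 10^(-11.5/20) = 0.266.

0.266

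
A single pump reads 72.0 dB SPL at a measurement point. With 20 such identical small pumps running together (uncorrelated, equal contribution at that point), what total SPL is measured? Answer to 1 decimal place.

20 equal incoherent sources raise the level by 10·log₁₀(20) = 13.01 dB.
L_total = 72.0 + 13.01 = 85.0 dB SPL.

85.0 dB SPL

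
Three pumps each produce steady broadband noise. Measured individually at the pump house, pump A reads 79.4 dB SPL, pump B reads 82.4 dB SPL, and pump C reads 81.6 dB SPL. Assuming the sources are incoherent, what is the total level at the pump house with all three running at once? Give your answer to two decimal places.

86.08 dB SPL

Add the sources as powers (linear), then convert back to dB:
L_total = 10·log₁₀(10^(79.4/10) + 10^(82.4/10) + 10^(81.6/10)) = 10·log₁₀(405400000) = 86.08 dB SPL.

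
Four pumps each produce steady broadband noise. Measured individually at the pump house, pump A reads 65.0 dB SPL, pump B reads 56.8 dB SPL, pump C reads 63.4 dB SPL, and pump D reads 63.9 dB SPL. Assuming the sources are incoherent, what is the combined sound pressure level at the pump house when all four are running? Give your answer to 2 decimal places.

Uncorrelated sources add in intensity (power), not in dB.
L_total = 10·log₁₀(10^(65.0/10) + 10^(56.8/10) + 10^(63.4/10) + 10^(63.9/10)) = 10·log₁₀(8283000) = 69.18 dB SPL.

69.18 dB SPL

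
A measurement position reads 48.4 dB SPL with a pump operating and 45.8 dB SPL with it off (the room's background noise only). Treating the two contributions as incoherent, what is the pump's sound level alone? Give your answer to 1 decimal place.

Remove the background by subtracting linear intensities:
L_src = 10·log₁₀(10^(48.4/10) − 10^(45.8/10)) = 10·log₁₀(31160) = 44.9 dB SPL.

44.9 dB SPL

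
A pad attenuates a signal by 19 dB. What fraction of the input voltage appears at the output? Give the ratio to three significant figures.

0.112

Voltage ratio = 10^(dB/20).
10^(-19/20) = 10^(-0.9500) = 0.112.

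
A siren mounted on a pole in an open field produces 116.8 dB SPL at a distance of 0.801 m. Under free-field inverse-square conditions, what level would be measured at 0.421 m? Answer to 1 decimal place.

122.4 dB SPL

Free-field point source: level drops by 20·log₁₀ of the distance ratio.
ΔL = −20·log₁₀(0.421/0.801) = 5.59 dB, so L₂ = 116.8 + (5.59) = 122.4 dB SPL.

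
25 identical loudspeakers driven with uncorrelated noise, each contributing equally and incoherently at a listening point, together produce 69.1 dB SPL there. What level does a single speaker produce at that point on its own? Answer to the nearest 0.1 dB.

55.1 dB SPL

25 equal incoherent sources add 10·log₁₀(25) = 13.98 dB over one source.
L_one = 69.1 − 13.98 = 55.1 dB SPL.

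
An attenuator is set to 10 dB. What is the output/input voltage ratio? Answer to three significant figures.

0.316

Voltage ratio = 10^(dB/20).
10^(-10/20) = 10^(-0.5000) = 0.316.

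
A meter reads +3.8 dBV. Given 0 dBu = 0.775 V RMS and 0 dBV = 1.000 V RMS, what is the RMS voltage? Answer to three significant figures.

V = 1.000 V × 10^(+3.8/20).
= 1.000 × 1.549 = 1.55 V.

1.55 V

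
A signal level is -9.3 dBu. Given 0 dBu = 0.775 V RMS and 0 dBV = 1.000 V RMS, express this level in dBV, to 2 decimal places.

-11.51 dBV

The offset between the scales is 20·log₁₀(0.775/1.000) = −2.214 dB.
So dBV = -9.3 − 2.214 = -11.51 dBV.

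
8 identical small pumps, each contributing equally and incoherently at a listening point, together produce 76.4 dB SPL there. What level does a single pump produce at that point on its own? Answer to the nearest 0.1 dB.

67.4 dB SPL

8 equal incoherent sources add 10·log₁₀(8) = 9.03 dB over one source.
L_one = 76.4 − 9.03 = 67.4 dB SPL.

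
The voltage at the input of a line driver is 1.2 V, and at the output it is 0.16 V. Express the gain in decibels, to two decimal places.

-17.50 dB

Voltage is an amplitude quantity, so gain = 20·log₁₀(V_out/V_in).
20·log₁₀(0.16/1.2) = 20·log₁₀(0.1333) = -17.50 dB.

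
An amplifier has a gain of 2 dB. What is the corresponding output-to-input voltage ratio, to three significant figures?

1.26

Voltage ratio = 10^(dB/20).
10^(2/20) = 10^(0.1000) = 1.26.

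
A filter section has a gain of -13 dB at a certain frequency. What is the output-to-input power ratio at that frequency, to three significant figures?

Power ratio = 10^(dB/10).
10^(-13/10) = 10^(-1.300) = 0.0501.

0.0501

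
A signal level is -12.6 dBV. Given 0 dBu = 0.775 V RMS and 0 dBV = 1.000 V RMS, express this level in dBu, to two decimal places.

The offset between the scales is 20·log₁₀(0.775/1.000) = −2.214 dB.
So dBu = -12.6 + 2.214 = -10.39 dBu.

-10.39 dBu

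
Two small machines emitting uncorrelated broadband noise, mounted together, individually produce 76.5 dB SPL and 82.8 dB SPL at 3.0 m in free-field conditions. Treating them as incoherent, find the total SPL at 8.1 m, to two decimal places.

Combined at 3.0 m: 10·log₁₀(10^(76.5/10)+10^(82.8/10)) = 83.715 dB SPL.
Then apply −20·log₁₀(8.1/3.0) = -8.627 dB → 75.09 dB SPL.

75.09 dB SPL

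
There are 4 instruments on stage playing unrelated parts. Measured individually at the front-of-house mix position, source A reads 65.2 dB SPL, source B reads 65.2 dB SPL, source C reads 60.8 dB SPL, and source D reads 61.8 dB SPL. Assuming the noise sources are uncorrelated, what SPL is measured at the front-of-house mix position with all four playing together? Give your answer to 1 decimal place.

69.7 dB SPL

Incoherent sources sum as intensities:
L_total = 10·log₁₀(10^(65.2/10) + 10^(65.2/10) + 10^(60.8/10) + 10^(61.8/10)) = 10·log₁₀(9338000) = 69.7 dB SPL.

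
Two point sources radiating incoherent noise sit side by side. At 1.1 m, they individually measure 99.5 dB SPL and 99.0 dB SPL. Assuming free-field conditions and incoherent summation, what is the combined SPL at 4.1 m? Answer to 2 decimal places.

90.84 dB SPL

Combined at 1.1 m: 10·log₁₀(10^(99.5/10)+10^(99.0/10)) = 102.267 dB SPL.
Then apply −20·log₁₀(4.1/1.1) = -11.428 dB → 90.84 dB SPL.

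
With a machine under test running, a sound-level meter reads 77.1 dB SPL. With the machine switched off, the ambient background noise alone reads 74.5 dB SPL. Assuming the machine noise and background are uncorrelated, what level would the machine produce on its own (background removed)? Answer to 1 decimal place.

Subtract intensities: L_src = 10·log₁₀(10^(L_total/10) − 10^(L_bg/10)).
L_src = 10·log₁₀(10^(77.1/10) − 10^(74.5/10)) = 10·log₁₀(23100000) = 73.6 dB SPL.

73.6 dB SPL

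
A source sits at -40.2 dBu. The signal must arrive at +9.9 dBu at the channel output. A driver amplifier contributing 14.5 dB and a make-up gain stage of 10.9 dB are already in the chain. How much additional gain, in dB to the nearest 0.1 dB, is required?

The required make-up gain is the shortfall in the dB sum.
G = +9.9 − (-40.2) − 14.5 − 10.9 = 24.7 dB.

24.7 dB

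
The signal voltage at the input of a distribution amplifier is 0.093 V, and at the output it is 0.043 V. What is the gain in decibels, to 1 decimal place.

-6.7 dB

Voltage is an amplitude quantity, so gain = 20·log₁₀(V_out/V_in).
20·log₁₀(0.043/0.093) = 20·log₁₀(0.4624) = -6.7 dB.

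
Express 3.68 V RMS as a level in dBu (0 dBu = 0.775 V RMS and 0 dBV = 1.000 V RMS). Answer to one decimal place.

dBu = 20·log₁₀(V / 0.775 V).
20·log₁₀(3.68/0.775) = +13.5 dBu.

+13.5 dBu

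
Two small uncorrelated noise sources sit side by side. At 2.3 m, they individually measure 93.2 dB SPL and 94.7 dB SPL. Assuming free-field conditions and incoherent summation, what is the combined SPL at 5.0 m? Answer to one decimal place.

90.3 dB SPL

Combined at 2.3 m: 10·log₁₀(10^(93.2/10)+10^(94.7/10)) = 97.02 dB SPL.
Then apply −20·log₁₀(5.0/2.3) = -6.74 dB → 90.3 dB SPL.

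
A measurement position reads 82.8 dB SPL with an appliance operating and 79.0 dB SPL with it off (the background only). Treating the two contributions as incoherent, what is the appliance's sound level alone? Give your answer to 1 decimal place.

Subtract intensities: L_src = 10·log₁₀(10^(L_total/10) − 10^(L_bg/10)).
L_src = 10·log₁₀(10^(82.8/10) − 10^(79.0/10)) = 10·log₁₀(111100000) = 80.5 dB SPL.

80.5 dB SPL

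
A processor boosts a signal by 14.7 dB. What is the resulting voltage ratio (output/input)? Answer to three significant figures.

5.43

Voltage ratio = 10^(dB/20).
10^(14.7/20) = 10^(0.7350) = 5.43.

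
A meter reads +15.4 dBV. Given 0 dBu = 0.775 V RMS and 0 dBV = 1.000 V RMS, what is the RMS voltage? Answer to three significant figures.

5.89 V

V = 1.000 V × 10^(+15.4/20).
= 1.000 × 5.888 = 5.89 V.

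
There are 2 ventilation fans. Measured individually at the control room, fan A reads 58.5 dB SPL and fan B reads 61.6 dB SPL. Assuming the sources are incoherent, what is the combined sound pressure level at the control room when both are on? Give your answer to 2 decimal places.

63.33 dB SPL

Incoherent sources sum as intensities:
L_total = 10·log₁₀(10^(58.5/10) + 10^(61.6/10)) = 10·log₁₀(2153000) = 63.33 dB SPL.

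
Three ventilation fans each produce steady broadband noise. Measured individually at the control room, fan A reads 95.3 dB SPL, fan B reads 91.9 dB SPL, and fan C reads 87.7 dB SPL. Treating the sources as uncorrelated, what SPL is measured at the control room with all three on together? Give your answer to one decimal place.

Incoherent sources sum as intensities:
L_total = 10·log₁₀(10^(95.3/10) + 10^(91.9/10) + 10^(87.7/10)) = 10·log₁₀(5526000000) = 97.4 dB SPL.

97.4 dB SPL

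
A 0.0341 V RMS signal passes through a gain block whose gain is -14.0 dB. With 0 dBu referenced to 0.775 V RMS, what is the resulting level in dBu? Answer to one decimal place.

-41.1 dBu

Input level: 20·log₁₀(0.0341/0.775) = -27.13 dBu.
Output: -27.13 − 14.0 = -41.1 dBu.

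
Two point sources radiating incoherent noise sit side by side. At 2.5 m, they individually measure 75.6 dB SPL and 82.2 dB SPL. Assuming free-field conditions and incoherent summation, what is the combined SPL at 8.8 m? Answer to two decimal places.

Combined at 2.5 m: 10·log₁₀(10^(75.6/10)+10^(82.2/10)) = 83.059 dB SPL.
Then apply −20·log₁₀(8.8/2.5) = -10.931 dB → 72.13 dB SPL.

72.13 dB SPL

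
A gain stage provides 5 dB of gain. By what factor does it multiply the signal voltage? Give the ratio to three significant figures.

1.78

Voltage ratio = 10^(dB/20).
10^(5/20) = 10^(0.2500) = 1.78.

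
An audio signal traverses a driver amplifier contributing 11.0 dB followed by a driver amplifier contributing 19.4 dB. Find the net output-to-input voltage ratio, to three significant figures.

Net gain = 11.0 + 19.4 = 30.4 dB.
Voltage ratio = 10^(30.4/20) = 33.1.

33.1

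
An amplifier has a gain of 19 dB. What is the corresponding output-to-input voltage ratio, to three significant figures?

8.91

Voltage ratio = 10^(dB/20).
10^(19/20) = 10^(0.9500) = 8.91.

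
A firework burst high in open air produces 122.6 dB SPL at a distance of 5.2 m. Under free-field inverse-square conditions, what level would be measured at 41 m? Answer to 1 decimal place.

104.7 dB SPL

Inverse-square spreading gives ΔL = −20·log₁₀(d₂/d₁).
ΔL = −20·log₁₀(41/5.2) = -17.94 dB, so L₂ = 122.6 + (-17.94) = 104.7 dB SPL.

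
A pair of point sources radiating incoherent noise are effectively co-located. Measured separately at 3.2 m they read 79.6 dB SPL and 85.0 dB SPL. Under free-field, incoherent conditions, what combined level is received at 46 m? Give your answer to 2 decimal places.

62.95 dB SPL

Combined at 3.2 m: 10·log₁₀(10^(79.6/10)+10^(85.0/10)) = 86.101 dB SPL.
Then apply −20·log₁₀(46/3.2) = -23.152 dB → 62.95 dB SPL.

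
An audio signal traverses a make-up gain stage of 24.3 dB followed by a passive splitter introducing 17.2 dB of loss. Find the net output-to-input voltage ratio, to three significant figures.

Net gain = 24.3 + (−17.2) = 7.1 dB.
Voltage ratio = 10^(7.1/20) = 2.26.

2.26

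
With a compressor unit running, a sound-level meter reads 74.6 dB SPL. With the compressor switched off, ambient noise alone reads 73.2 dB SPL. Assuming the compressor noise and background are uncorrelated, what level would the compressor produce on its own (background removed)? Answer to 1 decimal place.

69.0 dB SPL

Subtract intensities: L_src = 10·log₁₀(10^(L_total/10) − 10^(L_bg/10)).
L_src = 10·log₁₀(10^(74.6/10) − 10^(73.2/10)) = 10·log₁₀(7947000) = 69.0 dB SPL.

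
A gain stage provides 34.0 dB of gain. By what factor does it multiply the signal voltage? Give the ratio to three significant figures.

50.1

Voltage ratio = 10^(dB/20).
10^(34.0/20) = 10^(1.700) = 50.1.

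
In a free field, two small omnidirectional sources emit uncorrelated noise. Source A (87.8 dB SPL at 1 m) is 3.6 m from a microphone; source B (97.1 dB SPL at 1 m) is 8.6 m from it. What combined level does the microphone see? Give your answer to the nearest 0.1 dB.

80.6 dB SPL

At the listener: L_A = 87.8 − 20·log₁₀(3.6) = 76.67 dB; L_B = 97.1 − 20·log₁₀(8.6) = 78.41 dB.
Combined: 10·log₁₀(10^(76.67/10)+10^(78.41/10)) = 80.6 dB SPL.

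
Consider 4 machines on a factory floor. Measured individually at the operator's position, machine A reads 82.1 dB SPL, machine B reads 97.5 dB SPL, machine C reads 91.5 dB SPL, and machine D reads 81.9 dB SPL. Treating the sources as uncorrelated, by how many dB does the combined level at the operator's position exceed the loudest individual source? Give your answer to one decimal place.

Add the sources as powers (linear), then convert back to dB:
L_total = 10·log₁₀(10^(82.1/10) + 10^(97.5/10) + 10^(91.5/10) + 10^(81.9/10)) = 98.66 dB SPL.
Excess over the loudest (97.5 dB): 98.66 − 97.5 = 1.2 dB.

1.2 dB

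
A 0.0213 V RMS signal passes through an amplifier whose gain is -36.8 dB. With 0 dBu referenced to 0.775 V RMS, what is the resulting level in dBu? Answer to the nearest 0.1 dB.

-68.0 dBu

Input level: 20·log₁₀(0.0213/0.775) = -31.22 dBu.
Output: -31.22 − 36.8 = -68.0 dBu.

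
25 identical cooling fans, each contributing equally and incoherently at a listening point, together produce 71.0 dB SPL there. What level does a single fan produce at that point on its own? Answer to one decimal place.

25 equal incoherent sources add 10·log₁₀(25) = 13.98 dB over one source.
L_one = 71.0 − 13.98 = 57.0 dB SPL.

57.0 dB SPL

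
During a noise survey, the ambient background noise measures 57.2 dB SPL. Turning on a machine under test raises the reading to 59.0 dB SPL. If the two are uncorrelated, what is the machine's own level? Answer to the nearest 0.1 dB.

54.3 dB SPL

Background correction is a power subtraction:
L_src = 10·log₁₀(10^(59.0/10) − 10^(57.2/10)) = 10·log₁₀(269500) = 54.3 dB SPL.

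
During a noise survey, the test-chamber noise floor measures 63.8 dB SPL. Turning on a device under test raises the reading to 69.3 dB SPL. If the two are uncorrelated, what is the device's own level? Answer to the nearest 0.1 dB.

Subtract intensities: L_src = 10·log₁₀(10^(L_total/10) − 10^(L_bg/10)).
L_src = 10·log₁₀(10^(69.3/10) − 10^(63.8/10)) = 10·log₁₀(6113000) = 67.9 dB SPL.

67.9 dB SPL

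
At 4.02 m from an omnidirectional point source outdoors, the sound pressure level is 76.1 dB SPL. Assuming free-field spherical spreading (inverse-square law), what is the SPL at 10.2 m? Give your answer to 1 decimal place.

68.0 dB SPL

Inverse-square spreading gives ΔL = −20·log₁₀(d₂/d₁).
ΔL = −20·log₁₀(10.2/4.02) = -8.09 dB, so L₂ = 76.1 + (-8.09) = 68.0 dB SPL.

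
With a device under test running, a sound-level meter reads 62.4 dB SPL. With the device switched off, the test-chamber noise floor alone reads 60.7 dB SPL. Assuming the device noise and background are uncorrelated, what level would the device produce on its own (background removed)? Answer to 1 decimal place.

Background correction is a power subtraction:
L_src = 10·log₁₀(10^(62.4/10) − 10^(60.7/10)) = 10·log₁₀(562900) = 57.5 dB SPL.

57.5 dB SPL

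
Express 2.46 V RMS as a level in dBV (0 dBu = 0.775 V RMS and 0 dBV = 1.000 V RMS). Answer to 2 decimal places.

+7.82 dBV

dBV = 20·log₁₀(V / 1.000 V).
20·log₁₀(2.46/1.000) = +7.82 dBV.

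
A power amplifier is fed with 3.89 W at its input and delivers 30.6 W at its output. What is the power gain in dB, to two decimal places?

8.96 dB

Power is a power quantity, so gain = 10·log₁₀(P_out/P_in).
10·log₁₀(30.6/3.89) = 10·log₁₀(7.866) = 8.96 dB.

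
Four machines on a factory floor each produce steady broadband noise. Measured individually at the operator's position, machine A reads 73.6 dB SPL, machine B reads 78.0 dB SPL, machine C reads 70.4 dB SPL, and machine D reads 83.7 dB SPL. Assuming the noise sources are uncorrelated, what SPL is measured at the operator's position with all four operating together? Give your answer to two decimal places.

85.20 dB SPL

Uncorrelated sources add in intensity (power), not in dB.
L_total = 10·log₁₀(10^(73.6/10) + 10^(78.0/10) + 10^(70.4/10) + 10^(83.7/10)) = 10·log₁₀(331400000) = 85.20 dB SPL.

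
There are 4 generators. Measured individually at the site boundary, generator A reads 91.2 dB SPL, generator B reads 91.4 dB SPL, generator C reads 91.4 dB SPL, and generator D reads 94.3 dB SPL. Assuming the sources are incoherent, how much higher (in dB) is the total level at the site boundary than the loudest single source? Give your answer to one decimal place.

4.0 dB

Add the sources as powers (linear), then convert back to dB:
L_total = 10·log₁₀(10^(91.2/10) + 10^(91.4/10) + 10^(91.4/10) + 10^(94.3/10)) = 98.31 dB SPL.
Excess over the loudest (94.3 dB): 98.31 − 94.3 = 4.0 dB.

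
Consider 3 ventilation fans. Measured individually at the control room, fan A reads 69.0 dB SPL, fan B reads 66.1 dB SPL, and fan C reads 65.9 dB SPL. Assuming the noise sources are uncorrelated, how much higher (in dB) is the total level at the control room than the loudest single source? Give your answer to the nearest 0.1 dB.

3.0 dB

Add the sources as powers (linear), then convert back to dB:
L_total = 10·log₁₀(10^(69.0/10) + 10^(66.1/10) + 10^(65.9/10)) = 72.02 dB SPL.
Excess over the loudest (69.0 dB): 72.02 − 69.0 = 3.0 dB.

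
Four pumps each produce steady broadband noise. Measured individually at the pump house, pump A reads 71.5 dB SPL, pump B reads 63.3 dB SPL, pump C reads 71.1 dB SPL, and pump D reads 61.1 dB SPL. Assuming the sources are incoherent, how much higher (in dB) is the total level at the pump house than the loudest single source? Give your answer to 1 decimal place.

3.3 dB

Add the sources as powers (linear), then convert back to dB:
L_total = 10·log₁₀(10^(71.5/10) + 10^(63.3/10) + 10^(71.1/10) + 10^(61.1/10)) = 74.83 dB SPL.
Excess over the loudest (71.5 dB): 74.83 − 71.5 = 3.3 dB.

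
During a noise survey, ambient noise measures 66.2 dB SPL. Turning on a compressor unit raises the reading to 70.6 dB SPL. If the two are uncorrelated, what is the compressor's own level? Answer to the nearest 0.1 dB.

Remove the background by subtracting linear intensities:
L_src = 10·log₁₀(10^(70.6/10) − 10^(66.2/10)) = 10·log₁₀(7313000) = 68.6 dB SPL.

68.6 dB SPL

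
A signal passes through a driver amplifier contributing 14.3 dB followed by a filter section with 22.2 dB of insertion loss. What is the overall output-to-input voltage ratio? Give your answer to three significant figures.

0.403

Net gain = 14.3 + (−22.2) = -7.9 dB.
Voltage ratio = 10^(-7.9/20) = 0.403.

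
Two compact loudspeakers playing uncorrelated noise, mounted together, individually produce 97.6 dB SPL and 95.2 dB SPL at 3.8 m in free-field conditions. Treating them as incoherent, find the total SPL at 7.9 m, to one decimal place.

93.2 dB SPL

Combined at 3.8 m: 10·log₁₀(10^(97.6/10)+10^(95.2/10)) = 99.57 dB SPL.
Then apply −20·log₁₀(7.9/3.8) = -6.36 dB → 93.2 dB SPL.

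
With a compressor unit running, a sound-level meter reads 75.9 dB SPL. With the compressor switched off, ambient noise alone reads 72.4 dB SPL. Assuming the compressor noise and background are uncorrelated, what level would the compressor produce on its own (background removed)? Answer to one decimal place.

Background correction is a power subtraction:
L_src = 10·log₁₀(10^(75.9/10) − 10^(72.4/10)) = 10·log₁₀(21530000) = 73.3 dB SPL.

73.3 dB SPL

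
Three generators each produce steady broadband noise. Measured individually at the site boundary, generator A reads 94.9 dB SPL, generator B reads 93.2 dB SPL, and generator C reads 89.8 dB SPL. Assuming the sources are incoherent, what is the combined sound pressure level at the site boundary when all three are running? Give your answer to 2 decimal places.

Incoherent sources sum as intensities:
L_total = 10·log₁₀(10^(94.9/10) + 10^(93.2/10) + 10^(89.8/10)) = 10·log₁₀(6135000000) = 97.88 dB SPL.

97.88 dB SPL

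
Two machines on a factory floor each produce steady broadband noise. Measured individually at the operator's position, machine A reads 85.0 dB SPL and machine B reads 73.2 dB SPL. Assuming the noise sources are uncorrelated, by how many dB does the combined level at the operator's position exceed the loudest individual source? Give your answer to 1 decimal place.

Uncorrelated sources add in intensity (power), not in dB.
L_total = 10·log₁₀(10^(85.0/10) + 10^(73.2/10)) = 85.28 dB SPL.
Excess over the loudest (85.0 dB): 85.28 − 85.0 = 0.3 dB.

0.3 dB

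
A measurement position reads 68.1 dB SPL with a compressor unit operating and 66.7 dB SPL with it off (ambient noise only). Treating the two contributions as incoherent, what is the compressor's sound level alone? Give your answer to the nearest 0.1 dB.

Background correction is a power subtraction:
L_src = 10·log₁₀(10^(68.1/10) − 10^(66.7/10)) = 10·log₁₀(1779000) = 62.5 dB SPL.

62.5 dB SPL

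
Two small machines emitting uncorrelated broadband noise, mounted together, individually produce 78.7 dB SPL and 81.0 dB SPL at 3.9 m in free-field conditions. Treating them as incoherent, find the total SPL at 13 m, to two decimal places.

Combined at 3.9 m: 10·log₁₀(10^(78.7/10)+10^(81.0/10)) = 83.011 dB SPL.
Then apply −20·log₁₀(13/3.9) = -10.458 dB → 72.55 dB SPL.

72.55 dB SPL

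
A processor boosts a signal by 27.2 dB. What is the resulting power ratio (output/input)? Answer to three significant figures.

525

Power ratio = 10^(dB/10).
10^(27.2/10) = 10^(2.720) = 525.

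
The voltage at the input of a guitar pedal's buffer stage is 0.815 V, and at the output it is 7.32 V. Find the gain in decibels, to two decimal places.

19.07 dB

Voltage ratio → dB uses the 20·log₁₀ form:
20·log₁₀(7.32/0.815) = 20·log₁₀(8.982) = 19.07 dB.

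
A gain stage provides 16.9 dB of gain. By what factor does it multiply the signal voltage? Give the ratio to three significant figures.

Voltage ratio = 10^(dB/20).
10^(16.9/20) = 10^(0.8450) = 7.00.

7.00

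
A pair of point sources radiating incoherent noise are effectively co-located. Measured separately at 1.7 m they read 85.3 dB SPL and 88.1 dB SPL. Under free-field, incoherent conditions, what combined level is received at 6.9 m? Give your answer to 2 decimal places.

Combined at 1.7 m: 10·log₁₀(10^(85.3/10)+10^(88.1/10)) = 89.932 dB SPL.
Then apply −20·log₁₀(6.9/1.7) = -12.168 dB → 77.76 dB SPL.

77.76 dB SPL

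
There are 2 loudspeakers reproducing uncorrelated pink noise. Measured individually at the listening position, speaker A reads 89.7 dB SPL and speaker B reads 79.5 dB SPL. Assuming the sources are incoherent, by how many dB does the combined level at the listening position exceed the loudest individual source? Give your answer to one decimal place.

0.4 dB

Uncorrelated sources add in intensity (power), not in dB.
L_total = 10·log₁₀(10^(89.7/10) + 10^(79.5/10)) = 90.10 dB SPL.
Excess over the loudest (89.7 dB): 90.10 − 89.7 = 0.4 dB.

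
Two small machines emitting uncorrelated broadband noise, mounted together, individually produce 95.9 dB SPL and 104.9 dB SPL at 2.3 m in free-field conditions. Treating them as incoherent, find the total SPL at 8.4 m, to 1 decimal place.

94.2 dB SPL

Combined at 2.3 m: 10·log₁₀(10^(95.9/10)+10^(104.9/10)) = 105.41 dB SPL.
Then apply −20·log₁₀(8.4/2.3) = -11.25 dB → 94.2 dB SPL.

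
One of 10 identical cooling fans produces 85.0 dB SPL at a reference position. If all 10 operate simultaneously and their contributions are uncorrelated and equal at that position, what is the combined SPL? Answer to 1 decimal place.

10 equal incoherent sources raise the level by 10·log₁₀(10) = 10.00 dB.
L_total = 85.0 + 10.00 = 95.0 dB SPL.

95.0 dB SPL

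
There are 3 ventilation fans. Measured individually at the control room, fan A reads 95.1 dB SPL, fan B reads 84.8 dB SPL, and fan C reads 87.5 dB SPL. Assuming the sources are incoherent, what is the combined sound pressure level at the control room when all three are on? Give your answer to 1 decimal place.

Uncorrelated sources add in intensity (power), not in dB.
L_total = 10·log₁₀(10^(95.1/10) + 10^(84.8/10) + 10^(87.5/10)) = 10·log₁₀(4100000000) = 96.1 dB SPL.

96.1 dB SPL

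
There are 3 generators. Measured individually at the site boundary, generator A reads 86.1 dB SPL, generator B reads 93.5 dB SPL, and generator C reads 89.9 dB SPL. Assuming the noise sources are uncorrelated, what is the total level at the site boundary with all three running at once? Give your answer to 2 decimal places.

Add the sources as powers (linear), then convert back to dB:
L_total = 10·log₁₀(10^(86.1/10) + 10^(93.5/10) + 10^(89.9/10)) = 10·log₁₀(3623000000) = 95.59 dB SPL.

95.59 dB SPL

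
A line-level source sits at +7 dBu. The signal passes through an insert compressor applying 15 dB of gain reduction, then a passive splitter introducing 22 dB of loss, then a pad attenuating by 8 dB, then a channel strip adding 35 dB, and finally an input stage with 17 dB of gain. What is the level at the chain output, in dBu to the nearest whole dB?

Gain stages sum in dB:
+7 − 15 − 22 − 8 + 35 + 17 = +14 dBu.

+14 dBu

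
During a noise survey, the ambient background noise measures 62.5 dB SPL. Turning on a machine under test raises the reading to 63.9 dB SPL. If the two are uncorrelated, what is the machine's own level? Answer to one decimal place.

Background correction is a power subtraction:
L_src = 10·log₁₀(10^(63.9/10) − 10^(62.5/10)) = 10·log₁₀(676400) = 58.3 dB SPL.

58.3 dB SPL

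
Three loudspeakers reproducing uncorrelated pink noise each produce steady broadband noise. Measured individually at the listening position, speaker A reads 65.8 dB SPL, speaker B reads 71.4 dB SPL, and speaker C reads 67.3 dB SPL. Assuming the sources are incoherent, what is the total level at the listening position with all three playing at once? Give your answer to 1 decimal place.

73.6 dB SPL

Add the sources as powers (linear), then convert back to dB:
L_total = 10·log₁₀(10^(65.8/10) + 10^(71.4/10) + 10^(67.3/10)) = 10·log₁₀(22980000) = 73.6 dB SPL.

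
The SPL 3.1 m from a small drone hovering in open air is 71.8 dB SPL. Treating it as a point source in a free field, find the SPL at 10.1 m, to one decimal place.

61.5 dB SPL

For a point source in a free field, ΔL = −20·log₁₀(d₂/d₁).
ΔL = −20·log₁₀(10.1/3.1) = -10.26 dB, so L₂ = 71.8 + (-10.26) = 61.5 dB SPL.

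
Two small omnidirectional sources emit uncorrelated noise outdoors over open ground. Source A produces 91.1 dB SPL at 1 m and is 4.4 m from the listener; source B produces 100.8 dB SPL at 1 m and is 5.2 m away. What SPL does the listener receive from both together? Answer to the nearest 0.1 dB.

87.1 dB SPL

At the listener: L_A = 91.1 − 20·log₁₀(4.4) = 78.23 dB; L_B = 100.8 − 20·log₁₀(5.2) = 86.48 dB.
Combined: 10·log₁₀(10^(78.23/10)+10^(86.48/10)) = 87.1 dB SPL.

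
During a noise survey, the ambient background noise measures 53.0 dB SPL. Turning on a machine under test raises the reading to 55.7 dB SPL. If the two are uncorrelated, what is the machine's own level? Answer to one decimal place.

52.4 dB SPL

Remove the background by subtracting linear intensities:
L_src = 10·log₁₀(10^(55.7/10) − 10^(53.0/10)) = 10·log₁₀(172000) = 52.4 dB SPL.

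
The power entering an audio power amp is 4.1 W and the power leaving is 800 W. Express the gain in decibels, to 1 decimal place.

For a power ratio, dB = 10·log₁₀(P₂/P₁).
10·log₁₀(800/4.1) = 10·log₁₀(195.1) = 22.9 dB.

22.9 dB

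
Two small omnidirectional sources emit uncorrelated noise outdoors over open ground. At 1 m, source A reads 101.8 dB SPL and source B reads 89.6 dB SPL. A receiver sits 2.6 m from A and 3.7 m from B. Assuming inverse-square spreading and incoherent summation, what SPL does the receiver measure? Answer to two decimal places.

At the listener: L_A = 101.8 − 20·log₁₀(2.6) = 93.501 dB; L_B = 89.6 − 20·log₁₀(3.7) = 78.236 dB.
Combined: 10·log₁₀(10^(93.501/10)+10^(78.236/10)) = 93.63 dB SPL.

93.63 dB SPL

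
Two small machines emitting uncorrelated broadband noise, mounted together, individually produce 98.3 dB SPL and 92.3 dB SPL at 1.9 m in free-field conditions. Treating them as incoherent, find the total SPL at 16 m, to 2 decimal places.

80.77 dB SPL

Combined at 1.9 m: 10·log₁₀(10^(98.3/10)+10^(92.3/10)) = 99.273 dB SPL.
Then apply −20·log₁₀(16/1.9) = -18.507 dB → 80.77 dB SPL.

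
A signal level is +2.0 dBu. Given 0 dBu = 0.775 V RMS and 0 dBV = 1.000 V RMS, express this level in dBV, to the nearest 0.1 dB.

The offset between the scales is 20·log₁₀(0.775/1.000) = −2.214 dB.
So dBV = +2.0 − 2.214 = -0.2 dBV.

-0.2 dBV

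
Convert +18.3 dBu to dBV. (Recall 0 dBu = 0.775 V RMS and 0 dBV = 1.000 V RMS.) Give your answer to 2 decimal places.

The offset between the scales is 20·log₁₀(0.775/1.000) = −2.214 dB.
So dBV = +18.3 − 2.214 = +16.09 dBV.

+16.09 dBV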